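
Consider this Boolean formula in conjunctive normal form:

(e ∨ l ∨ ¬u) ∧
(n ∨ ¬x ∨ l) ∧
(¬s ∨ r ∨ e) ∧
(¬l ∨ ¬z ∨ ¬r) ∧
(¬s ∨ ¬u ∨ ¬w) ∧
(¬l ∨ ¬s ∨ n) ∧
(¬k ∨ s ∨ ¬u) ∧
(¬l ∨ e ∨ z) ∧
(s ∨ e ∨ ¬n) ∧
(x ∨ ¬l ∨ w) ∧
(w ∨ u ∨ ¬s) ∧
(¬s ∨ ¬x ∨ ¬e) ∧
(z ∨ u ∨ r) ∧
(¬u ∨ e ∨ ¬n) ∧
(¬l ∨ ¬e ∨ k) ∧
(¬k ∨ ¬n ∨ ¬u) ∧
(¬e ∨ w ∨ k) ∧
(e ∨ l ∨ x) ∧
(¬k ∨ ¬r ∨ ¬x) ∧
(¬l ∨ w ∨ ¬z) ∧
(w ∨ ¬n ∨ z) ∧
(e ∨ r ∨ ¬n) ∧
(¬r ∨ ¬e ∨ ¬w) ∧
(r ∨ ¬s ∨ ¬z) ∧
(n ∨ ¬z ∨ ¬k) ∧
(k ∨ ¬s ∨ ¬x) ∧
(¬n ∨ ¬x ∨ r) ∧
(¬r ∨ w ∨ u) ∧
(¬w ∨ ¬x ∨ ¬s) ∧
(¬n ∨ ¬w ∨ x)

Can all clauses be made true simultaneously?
Yes

Yes, the formula is satisfiable.

One satisfying assignment is: x=False, r=False, n=False, e=True, s=False, z=False, k=False, w=True, u=True, l=False

Verification: With this assignment, all 30 clauses evaluate to true.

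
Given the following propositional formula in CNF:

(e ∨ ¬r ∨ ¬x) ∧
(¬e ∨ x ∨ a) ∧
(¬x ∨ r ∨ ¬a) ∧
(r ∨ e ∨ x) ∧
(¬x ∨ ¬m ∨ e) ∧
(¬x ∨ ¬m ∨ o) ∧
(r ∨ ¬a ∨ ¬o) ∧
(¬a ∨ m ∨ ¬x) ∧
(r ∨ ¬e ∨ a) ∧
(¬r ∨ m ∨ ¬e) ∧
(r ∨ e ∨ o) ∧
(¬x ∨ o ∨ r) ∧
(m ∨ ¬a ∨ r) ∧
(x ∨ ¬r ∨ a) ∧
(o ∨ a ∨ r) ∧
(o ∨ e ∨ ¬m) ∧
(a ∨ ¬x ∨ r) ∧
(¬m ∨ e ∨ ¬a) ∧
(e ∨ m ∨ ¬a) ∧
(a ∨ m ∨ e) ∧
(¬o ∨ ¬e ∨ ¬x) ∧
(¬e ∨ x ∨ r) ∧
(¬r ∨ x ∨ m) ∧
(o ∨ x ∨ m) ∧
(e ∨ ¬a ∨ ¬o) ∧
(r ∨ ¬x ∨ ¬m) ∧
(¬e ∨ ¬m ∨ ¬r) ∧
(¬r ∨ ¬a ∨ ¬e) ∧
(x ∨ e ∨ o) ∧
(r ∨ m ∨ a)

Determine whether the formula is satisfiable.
No

No, the formula is not satisfiable.

No assignment of truth values to the variables can make all 30 clauses true simultaneously.

The formula is UNSAT (unsatisfiable).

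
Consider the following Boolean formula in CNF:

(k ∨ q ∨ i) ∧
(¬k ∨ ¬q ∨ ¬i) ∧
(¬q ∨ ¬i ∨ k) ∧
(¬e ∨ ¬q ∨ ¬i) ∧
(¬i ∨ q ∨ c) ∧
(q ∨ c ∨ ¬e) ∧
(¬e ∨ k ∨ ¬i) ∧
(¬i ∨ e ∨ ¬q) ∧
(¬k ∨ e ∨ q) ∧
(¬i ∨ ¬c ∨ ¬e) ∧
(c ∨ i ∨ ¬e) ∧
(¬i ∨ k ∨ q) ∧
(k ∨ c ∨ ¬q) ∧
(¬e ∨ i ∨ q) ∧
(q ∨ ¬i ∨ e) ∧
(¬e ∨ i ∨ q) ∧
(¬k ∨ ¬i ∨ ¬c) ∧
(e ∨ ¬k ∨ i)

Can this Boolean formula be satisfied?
Yes

Yes, the formula is satisfiable.

One satisfying assignment is: i=False, k=False, e=False, q=True, c=True

Verification: With this assignment, all 18 clauses evaluate to true.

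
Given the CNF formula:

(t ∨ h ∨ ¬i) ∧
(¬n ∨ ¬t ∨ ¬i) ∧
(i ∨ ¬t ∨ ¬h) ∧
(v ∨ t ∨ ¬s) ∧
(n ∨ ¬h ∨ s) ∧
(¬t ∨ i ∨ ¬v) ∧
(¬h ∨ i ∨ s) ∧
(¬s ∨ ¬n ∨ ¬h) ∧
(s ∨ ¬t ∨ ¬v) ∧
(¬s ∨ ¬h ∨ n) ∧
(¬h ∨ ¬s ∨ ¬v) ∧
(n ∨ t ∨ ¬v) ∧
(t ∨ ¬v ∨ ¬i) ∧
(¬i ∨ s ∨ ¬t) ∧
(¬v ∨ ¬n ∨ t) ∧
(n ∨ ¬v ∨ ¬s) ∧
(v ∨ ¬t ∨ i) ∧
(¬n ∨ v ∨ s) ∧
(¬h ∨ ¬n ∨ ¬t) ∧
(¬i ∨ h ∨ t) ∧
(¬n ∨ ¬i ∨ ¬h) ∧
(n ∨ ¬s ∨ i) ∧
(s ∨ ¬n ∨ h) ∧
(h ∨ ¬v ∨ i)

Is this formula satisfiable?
Yes

Yes, the formula is satisfiable.

One satisfying assignment is: s=False, h=False, i=False, t=False, v=False, n=False

Verification: With this assignment, all 24 clauses evaluate to true.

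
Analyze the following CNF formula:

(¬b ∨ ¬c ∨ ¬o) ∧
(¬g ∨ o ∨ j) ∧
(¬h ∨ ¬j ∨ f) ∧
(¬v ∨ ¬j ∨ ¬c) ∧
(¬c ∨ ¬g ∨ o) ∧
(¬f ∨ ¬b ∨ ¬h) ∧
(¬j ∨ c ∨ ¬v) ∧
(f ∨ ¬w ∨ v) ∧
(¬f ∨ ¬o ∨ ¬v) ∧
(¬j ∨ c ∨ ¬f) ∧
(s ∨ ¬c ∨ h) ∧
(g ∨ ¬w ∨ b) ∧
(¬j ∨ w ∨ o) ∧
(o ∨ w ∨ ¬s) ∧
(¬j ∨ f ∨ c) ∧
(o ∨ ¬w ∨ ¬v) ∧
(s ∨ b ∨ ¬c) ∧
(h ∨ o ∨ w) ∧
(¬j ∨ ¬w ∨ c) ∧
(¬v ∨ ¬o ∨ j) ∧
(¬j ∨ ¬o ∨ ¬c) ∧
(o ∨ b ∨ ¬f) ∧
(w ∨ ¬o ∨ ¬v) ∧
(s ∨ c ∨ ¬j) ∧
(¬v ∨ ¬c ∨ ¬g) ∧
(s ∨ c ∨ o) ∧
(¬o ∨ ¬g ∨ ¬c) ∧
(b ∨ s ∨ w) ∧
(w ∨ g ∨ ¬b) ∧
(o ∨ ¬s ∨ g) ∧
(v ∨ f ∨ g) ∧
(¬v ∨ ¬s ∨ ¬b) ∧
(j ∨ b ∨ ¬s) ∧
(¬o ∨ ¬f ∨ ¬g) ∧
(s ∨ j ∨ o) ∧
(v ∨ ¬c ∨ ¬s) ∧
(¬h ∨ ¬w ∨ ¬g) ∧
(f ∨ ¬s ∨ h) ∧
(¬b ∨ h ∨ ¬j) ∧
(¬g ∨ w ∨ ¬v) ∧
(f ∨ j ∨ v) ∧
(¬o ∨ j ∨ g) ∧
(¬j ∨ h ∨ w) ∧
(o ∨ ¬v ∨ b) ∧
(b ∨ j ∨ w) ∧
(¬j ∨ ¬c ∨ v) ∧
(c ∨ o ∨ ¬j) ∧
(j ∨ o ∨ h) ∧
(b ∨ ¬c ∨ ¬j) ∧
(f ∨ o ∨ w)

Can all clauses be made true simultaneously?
No

No, the formula is not satisfiable.

No assignment of truth values to the variables can make all 50 clauses true simultaneously.

The formula is UNSAT (unsatisfiable).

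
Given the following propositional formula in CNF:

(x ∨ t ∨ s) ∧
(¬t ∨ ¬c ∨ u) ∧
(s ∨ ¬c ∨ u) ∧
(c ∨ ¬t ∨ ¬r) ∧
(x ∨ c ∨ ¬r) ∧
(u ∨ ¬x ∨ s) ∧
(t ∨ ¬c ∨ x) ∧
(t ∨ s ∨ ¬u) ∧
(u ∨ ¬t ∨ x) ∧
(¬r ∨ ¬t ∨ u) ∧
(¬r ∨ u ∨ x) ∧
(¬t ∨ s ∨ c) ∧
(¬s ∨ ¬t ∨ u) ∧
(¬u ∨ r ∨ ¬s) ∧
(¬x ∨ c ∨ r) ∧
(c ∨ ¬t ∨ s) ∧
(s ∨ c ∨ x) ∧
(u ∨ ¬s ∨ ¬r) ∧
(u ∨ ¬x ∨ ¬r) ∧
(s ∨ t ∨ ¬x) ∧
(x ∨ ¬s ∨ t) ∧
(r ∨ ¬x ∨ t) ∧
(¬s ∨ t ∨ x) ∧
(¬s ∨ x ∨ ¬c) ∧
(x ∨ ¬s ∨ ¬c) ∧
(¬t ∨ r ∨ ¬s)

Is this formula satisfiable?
Yes

Yes, the formula is satisfiable.

One satisfying assignment is: s=True, u=True, c=False, x=True, r=True, t=False

Verification: With this assignment, all 26 clauses evaluate to true.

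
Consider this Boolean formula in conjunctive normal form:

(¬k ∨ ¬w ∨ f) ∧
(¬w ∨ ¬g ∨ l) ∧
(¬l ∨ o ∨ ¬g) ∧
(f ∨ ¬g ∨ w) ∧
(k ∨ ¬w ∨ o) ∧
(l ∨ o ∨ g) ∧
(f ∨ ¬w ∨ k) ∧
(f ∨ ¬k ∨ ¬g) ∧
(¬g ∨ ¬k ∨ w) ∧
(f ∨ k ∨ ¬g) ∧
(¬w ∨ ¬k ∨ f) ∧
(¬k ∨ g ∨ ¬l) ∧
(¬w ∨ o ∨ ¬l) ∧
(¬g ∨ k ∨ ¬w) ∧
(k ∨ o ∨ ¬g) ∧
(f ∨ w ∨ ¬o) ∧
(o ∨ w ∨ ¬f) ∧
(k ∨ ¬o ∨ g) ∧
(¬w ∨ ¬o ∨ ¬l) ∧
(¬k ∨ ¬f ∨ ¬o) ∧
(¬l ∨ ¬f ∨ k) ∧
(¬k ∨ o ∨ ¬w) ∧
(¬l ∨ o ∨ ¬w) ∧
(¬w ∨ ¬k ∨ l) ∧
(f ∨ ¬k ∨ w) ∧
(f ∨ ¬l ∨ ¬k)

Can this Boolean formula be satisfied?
Yes

Yes, the formula is satisfiable.

One satisfying assignment is: o=True, k=False, w=False, l=False, f=True, g=True

Verification: With this assignment, all 26 clauses evaluate to true.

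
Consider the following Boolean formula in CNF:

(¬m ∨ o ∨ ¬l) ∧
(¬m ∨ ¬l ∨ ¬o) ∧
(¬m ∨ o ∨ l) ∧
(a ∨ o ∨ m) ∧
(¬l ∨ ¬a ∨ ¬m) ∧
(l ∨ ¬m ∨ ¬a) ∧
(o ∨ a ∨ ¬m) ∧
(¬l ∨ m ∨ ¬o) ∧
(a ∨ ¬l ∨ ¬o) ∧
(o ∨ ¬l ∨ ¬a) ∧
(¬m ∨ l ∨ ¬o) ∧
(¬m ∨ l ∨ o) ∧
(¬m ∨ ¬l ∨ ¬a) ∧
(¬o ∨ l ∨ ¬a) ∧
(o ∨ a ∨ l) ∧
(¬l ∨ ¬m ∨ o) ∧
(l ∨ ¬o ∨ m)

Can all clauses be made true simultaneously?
Yes

Yes, the formula is satisfiable.

One satisfying assignment is: o=False, a=True, l=False, m=False

Verification: With this assignment, all 17 clauses evaluate to true.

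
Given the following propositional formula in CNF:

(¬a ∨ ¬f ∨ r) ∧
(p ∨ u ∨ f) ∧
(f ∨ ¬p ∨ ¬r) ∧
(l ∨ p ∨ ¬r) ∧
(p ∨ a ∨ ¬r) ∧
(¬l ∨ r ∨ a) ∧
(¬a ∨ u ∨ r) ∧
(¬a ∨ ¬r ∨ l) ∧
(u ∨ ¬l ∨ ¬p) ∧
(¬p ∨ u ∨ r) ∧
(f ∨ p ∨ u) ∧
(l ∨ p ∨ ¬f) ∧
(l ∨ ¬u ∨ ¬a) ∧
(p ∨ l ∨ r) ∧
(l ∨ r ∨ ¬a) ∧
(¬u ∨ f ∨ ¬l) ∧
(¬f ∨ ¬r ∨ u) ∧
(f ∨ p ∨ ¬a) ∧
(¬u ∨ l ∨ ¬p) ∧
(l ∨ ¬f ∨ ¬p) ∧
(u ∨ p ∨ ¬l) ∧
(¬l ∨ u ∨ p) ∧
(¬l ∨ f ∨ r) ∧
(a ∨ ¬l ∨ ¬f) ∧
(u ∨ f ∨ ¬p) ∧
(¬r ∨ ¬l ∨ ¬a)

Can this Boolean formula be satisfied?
No

No, the formula is not satisfiable.

No assignment of truth values to the variables can make all 26 clauses true simultaneously.

The formula is UNSAT (unsatisfiable).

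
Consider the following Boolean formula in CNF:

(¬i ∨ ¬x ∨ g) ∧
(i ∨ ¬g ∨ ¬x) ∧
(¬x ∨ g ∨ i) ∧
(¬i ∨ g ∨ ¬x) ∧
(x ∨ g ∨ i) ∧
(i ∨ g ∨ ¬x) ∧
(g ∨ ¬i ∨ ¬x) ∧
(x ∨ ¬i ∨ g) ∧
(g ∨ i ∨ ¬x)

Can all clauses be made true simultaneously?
Yes

Yes, the formula is satisfiable.

One satisfying assignment is: x=False, g=True, i=False

Verification: With this assignment, all 9 clauses evaluate to true.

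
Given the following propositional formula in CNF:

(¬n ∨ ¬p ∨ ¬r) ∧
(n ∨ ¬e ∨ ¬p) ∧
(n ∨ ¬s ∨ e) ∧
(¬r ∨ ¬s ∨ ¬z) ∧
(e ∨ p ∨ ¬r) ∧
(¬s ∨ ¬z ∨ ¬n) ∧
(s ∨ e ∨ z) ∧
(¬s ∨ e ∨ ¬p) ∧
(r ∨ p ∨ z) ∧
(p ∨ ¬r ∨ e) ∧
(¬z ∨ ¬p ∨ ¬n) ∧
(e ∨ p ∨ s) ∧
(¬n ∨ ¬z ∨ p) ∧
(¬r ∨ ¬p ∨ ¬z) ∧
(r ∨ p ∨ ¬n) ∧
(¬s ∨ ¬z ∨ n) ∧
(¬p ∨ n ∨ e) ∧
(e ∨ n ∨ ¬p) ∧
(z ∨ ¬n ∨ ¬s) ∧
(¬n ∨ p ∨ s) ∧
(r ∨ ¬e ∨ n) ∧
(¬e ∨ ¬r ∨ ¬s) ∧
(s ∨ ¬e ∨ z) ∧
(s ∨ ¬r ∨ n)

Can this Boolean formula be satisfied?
No

No, the formula is not satisfiable.

No assignment of truth values to the variables can make all 24 clauses true simultaneously.

The formula is UNSAT (unsatisfiable).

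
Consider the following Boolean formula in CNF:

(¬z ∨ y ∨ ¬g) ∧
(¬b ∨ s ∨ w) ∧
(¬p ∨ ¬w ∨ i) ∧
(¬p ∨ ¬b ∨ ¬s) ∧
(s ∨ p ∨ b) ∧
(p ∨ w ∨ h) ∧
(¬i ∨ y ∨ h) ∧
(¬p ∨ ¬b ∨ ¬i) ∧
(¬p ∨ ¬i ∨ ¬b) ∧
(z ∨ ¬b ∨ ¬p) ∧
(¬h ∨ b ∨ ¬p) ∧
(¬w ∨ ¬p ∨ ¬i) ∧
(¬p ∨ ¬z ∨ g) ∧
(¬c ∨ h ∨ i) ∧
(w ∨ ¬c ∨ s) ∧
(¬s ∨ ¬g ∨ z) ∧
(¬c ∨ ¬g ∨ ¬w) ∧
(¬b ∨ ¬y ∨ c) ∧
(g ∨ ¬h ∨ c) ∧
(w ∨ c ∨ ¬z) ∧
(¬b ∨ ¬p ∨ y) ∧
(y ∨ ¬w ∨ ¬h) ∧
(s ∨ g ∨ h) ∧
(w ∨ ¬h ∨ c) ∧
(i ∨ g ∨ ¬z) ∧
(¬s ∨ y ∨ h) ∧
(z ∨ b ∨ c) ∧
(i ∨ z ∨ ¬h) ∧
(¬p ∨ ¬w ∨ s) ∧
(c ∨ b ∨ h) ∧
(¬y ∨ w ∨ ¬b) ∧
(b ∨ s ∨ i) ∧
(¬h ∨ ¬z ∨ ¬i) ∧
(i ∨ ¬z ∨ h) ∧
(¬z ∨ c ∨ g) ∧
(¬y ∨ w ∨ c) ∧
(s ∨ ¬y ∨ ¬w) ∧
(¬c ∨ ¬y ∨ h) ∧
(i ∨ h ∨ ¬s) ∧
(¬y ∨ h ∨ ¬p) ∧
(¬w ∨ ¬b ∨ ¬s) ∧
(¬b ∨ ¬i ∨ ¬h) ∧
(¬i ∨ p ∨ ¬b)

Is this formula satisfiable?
Yes

Yes, the formula is satisfiable.

One satisfying assignment is: c=False, s=False, w=True, y=False, p=False, i=False, z=False, h=False, b=True, g=True

Verification: With this assignment, all 43 clauses evaluate to true.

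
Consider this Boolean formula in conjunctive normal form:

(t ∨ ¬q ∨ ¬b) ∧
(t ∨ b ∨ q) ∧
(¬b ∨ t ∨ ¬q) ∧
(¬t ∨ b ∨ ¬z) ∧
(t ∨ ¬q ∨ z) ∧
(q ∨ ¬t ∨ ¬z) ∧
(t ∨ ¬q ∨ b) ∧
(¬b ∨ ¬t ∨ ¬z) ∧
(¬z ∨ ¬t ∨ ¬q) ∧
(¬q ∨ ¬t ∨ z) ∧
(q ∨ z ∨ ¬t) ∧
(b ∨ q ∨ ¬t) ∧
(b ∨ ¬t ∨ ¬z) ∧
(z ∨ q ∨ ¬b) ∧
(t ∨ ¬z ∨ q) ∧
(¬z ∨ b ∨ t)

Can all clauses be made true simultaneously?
No

No, the formula is not satisfiable.

No assignment of truth values to the variables can make all 16 clauses true simultaneously.

The formula is UNSAT (unsatisfiable).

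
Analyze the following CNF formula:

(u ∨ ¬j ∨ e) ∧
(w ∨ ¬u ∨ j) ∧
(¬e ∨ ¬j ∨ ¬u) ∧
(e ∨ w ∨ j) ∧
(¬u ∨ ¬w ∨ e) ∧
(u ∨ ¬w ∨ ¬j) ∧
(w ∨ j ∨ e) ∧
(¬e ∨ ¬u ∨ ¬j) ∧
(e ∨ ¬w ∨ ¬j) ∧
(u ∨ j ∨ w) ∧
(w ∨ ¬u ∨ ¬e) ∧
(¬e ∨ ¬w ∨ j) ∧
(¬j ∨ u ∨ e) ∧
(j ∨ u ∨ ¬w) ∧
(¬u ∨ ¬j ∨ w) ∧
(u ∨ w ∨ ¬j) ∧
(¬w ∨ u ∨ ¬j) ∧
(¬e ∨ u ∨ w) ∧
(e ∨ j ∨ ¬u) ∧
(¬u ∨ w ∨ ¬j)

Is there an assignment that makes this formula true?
No

No, the formula is not satisfiable.

No assignment of truth values to the variables can make all 20 clauses true simultaneously.

The formula is UNSAT (unsatisfiable).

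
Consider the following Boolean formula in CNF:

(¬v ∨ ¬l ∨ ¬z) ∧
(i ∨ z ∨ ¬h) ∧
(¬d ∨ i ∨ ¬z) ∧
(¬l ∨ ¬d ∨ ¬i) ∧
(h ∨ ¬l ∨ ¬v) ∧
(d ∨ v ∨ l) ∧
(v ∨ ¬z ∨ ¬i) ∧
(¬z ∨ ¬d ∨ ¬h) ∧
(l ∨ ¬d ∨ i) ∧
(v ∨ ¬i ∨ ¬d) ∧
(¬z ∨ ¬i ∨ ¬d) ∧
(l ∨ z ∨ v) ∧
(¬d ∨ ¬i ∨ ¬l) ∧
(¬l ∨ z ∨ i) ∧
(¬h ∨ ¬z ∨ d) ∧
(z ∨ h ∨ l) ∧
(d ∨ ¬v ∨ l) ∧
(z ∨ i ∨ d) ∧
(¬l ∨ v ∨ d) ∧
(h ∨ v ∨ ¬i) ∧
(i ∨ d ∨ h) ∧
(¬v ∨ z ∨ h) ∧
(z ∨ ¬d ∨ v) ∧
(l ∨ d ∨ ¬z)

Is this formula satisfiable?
Yes

Yes, the formula is satisfiable.

One satisfying assignment is: l=True, z=False, h=True, v=True, d=False, i=True

Verification: With this assignment, all 24 clauses evaluate to true.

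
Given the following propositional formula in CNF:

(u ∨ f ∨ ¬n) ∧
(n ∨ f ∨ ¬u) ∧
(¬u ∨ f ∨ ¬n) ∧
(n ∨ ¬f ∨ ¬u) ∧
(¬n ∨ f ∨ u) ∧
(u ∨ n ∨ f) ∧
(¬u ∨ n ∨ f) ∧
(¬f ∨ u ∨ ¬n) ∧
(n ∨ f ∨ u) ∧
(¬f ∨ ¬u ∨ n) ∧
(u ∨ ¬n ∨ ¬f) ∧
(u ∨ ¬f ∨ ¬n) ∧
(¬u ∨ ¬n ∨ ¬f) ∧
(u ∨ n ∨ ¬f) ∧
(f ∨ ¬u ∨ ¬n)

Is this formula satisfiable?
No

No, the formula is not satisfiable.

No assignment of truth values to the variables can make all 15 clauses true simultaneously.

The formula is UNSAT (unsatisfiable).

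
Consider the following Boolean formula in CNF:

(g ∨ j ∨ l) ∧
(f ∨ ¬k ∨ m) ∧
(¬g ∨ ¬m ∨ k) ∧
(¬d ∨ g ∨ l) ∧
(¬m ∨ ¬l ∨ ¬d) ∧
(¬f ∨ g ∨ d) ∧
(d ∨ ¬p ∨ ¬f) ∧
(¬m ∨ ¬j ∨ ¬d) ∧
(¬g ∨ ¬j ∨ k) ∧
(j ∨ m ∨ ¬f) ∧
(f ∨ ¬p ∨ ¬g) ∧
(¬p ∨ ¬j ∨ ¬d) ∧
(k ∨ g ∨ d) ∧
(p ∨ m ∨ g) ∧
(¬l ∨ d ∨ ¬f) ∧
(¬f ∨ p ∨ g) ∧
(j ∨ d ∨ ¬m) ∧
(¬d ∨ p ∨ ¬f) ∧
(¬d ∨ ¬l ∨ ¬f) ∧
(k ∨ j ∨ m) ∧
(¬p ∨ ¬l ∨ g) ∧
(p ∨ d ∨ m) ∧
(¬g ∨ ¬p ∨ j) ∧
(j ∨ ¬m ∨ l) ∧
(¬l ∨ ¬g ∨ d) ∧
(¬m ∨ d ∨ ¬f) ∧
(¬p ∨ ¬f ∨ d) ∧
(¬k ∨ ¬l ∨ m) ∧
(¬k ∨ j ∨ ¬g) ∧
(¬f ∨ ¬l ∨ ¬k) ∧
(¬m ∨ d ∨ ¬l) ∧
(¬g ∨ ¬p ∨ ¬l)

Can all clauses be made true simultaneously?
Yes

Yes, the formula is satisfiable.

One satisfying assignment is: k=True, f=False, p=False, l=False, m=True, d=False, g=True, j=True

Verification: With this assignment, all 32 clauses evaluate to true.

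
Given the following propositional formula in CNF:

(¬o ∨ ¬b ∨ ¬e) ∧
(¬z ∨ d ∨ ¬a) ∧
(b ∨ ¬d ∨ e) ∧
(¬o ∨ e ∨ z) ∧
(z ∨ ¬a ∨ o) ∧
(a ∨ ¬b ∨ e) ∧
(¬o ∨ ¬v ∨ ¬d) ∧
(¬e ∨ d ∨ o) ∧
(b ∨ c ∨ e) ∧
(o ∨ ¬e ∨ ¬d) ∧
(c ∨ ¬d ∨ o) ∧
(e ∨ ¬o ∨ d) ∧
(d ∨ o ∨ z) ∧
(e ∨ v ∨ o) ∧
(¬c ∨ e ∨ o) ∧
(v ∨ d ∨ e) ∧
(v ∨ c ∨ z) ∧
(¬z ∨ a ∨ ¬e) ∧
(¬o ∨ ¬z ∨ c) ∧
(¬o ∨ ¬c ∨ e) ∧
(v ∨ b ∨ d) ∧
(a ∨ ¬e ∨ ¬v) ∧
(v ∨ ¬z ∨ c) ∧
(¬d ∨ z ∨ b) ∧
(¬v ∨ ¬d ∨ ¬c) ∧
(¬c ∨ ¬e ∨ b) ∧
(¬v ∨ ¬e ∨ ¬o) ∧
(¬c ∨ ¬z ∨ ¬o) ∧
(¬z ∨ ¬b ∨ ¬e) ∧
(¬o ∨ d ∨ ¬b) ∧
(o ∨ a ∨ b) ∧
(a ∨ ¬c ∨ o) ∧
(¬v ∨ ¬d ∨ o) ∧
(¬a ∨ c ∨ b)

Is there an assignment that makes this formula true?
No

No, the formula is not satisfiable.

No assignment of truth values to the variables can make all 34 clauses true simultaneously.

The formula is UNSAT (unsatisfiable).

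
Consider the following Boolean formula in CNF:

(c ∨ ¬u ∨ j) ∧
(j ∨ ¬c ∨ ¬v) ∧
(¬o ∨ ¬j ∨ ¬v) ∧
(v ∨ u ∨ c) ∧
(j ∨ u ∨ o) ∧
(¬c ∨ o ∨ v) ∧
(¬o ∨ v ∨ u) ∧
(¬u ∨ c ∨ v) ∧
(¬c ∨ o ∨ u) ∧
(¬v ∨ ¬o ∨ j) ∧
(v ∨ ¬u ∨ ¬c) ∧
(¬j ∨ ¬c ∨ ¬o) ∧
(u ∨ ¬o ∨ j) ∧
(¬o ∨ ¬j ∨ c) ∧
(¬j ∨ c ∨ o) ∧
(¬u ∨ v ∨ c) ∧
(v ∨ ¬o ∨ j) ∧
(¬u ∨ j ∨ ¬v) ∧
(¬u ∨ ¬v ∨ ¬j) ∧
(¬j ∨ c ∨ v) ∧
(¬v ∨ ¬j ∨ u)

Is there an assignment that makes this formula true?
No

No, the formula is not satisfiable.

No assignment of truth values to the variables can make all 21 clauses true simultaneously.

The formula is UNSAT (unsatisfiable).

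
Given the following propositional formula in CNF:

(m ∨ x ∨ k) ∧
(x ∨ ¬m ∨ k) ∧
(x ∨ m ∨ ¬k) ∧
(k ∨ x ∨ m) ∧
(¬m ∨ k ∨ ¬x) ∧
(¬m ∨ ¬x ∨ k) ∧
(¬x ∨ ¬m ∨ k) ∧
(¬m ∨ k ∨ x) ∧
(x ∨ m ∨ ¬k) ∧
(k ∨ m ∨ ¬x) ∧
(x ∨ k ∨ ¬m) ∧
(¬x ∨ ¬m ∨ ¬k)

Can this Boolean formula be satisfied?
Yes

Yes, the formula is satisfiable.

One satisfying assignment is: m=False, k=True, x=True

Verification: With this assignment, all 12 clauses evaluate to true.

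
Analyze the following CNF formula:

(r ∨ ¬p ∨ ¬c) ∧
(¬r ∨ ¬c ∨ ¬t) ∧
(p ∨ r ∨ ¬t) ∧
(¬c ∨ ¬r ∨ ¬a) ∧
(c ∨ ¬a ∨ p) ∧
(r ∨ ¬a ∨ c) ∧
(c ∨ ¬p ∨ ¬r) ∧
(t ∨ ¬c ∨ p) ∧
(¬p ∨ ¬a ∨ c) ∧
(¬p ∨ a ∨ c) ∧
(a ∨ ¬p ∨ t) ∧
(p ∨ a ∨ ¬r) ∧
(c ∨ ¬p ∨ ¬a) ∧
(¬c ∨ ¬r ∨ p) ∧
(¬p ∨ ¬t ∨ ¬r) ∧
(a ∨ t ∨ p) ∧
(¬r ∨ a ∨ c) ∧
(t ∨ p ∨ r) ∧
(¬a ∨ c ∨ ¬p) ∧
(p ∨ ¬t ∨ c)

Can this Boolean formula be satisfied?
No

No, the formula is not satisfiable.

No assignment of truth values to the variables can make all 20 clauses true simultaneously.

The formula is UNSAT (unsatisfiable).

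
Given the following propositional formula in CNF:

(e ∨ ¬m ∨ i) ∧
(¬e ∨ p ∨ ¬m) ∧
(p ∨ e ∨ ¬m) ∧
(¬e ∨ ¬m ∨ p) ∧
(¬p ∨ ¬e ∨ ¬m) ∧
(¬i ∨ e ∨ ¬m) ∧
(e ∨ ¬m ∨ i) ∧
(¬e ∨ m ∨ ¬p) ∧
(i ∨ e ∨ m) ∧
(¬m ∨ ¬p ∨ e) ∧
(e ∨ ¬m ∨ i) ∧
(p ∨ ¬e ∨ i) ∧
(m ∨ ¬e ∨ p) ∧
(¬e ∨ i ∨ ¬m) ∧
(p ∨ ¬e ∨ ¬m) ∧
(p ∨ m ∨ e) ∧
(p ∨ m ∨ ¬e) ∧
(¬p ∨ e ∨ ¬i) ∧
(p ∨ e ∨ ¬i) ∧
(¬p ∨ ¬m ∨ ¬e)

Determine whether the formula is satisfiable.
No

No, the formula is not satisfiable.

No assignment of truth values to the variables can make all 20 clauses true simultaneously.

The formula is UNSAT (unsatisfiable).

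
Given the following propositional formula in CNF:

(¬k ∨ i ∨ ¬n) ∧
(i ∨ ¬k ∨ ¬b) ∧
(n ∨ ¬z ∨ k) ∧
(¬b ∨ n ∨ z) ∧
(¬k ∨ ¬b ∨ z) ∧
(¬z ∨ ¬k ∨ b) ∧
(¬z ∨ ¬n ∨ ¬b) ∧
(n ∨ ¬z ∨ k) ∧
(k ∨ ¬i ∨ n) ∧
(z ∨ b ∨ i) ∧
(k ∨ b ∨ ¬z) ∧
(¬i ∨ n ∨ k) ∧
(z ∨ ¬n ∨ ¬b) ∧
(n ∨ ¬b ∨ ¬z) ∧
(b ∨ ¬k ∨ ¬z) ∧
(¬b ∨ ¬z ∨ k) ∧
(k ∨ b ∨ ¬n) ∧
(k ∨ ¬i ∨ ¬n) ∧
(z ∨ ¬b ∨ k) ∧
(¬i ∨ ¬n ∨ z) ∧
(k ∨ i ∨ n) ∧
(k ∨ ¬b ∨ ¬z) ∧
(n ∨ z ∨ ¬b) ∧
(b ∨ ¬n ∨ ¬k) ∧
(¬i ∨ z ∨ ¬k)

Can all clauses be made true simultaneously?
No

No, the formula is not satisfiable.

No assignment of truth values to the variables can make all 25 clauses true simultaneously.

The formula is UNSAT (unsatisfiable).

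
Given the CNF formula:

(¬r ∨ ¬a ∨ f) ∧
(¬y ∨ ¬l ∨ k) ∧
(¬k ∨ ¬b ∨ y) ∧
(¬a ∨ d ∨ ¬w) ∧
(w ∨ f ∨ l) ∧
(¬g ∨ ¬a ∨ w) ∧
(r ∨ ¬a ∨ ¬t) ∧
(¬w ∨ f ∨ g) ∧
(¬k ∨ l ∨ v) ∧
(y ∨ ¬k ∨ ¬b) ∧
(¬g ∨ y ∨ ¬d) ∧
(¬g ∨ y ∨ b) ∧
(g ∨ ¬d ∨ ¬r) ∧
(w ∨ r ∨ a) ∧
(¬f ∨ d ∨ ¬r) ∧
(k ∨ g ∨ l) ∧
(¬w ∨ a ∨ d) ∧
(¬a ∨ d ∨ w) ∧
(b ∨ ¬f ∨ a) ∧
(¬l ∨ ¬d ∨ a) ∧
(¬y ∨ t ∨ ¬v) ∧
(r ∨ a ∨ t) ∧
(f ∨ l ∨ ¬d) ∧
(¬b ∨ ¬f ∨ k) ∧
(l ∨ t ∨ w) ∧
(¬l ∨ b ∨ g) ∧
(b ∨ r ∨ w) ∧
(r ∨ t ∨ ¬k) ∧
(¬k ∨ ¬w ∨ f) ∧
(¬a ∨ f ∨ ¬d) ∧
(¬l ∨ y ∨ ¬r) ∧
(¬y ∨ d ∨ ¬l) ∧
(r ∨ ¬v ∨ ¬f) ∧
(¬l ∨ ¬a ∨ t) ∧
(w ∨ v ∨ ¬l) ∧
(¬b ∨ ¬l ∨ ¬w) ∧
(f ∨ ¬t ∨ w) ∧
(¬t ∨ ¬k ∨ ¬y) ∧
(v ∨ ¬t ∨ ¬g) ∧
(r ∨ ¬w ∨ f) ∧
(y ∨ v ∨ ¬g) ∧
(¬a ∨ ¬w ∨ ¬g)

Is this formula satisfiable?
No

No, the formula is not satisfiable.

No assignment of truth values to the variables can make all 42 clauses true simultaneously.

The formula is UNSAT (unsatisfiable).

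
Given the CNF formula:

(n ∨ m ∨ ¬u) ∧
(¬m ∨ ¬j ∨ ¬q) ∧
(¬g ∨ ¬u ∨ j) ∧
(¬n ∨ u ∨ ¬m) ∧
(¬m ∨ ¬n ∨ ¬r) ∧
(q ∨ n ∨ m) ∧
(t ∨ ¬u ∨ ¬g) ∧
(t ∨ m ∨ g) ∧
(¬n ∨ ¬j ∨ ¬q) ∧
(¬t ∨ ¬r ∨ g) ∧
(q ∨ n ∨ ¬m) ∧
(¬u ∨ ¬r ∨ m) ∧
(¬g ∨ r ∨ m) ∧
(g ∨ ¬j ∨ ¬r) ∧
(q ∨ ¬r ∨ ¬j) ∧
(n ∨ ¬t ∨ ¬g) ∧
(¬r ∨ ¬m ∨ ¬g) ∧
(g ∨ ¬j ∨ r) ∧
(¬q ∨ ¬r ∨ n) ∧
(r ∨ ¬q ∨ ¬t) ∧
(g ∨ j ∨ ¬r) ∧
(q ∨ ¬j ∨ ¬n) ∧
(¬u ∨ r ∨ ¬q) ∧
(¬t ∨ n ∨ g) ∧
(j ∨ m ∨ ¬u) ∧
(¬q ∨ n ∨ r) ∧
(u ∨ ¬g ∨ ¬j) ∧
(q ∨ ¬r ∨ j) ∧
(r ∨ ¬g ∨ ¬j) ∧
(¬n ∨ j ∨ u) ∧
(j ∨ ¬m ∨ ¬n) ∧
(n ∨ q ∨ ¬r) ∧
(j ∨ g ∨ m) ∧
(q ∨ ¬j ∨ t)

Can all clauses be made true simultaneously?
No

No, the formula is not satisfiable.

No assignment of truth values to the variables can make all 34 clauses true simultaneously.

The formula is UNSAT (unsatisfiable).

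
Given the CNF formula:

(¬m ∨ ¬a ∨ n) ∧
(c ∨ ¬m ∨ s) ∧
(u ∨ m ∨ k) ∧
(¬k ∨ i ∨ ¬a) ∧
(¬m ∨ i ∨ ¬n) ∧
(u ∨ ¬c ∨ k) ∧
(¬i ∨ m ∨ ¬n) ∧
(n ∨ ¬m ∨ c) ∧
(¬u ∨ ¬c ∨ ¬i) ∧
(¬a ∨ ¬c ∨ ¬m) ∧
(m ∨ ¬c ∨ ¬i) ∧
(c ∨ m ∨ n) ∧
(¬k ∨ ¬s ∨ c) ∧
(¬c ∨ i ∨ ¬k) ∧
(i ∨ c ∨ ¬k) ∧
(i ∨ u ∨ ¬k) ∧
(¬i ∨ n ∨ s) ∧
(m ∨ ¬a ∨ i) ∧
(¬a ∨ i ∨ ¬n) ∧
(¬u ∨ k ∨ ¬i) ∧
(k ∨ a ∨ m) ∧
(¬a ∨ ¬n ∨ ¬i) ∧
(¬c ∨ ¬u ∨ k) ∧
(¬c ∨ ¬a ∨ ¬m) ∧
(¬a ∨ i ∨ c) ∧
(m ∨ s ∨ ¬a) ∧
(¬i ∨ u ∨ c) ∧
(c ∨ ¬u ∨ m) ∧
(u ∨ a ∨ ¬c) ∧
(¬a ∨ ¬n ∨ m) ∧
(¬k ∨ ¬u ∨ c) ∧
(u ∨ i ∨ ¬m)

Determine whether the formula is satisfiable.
No

No, the formula is not satisfiable.

No assignment of truth values to the variables can make all 32 clauses true simultaneously.

The formula is UNSAT (unsatisfiable).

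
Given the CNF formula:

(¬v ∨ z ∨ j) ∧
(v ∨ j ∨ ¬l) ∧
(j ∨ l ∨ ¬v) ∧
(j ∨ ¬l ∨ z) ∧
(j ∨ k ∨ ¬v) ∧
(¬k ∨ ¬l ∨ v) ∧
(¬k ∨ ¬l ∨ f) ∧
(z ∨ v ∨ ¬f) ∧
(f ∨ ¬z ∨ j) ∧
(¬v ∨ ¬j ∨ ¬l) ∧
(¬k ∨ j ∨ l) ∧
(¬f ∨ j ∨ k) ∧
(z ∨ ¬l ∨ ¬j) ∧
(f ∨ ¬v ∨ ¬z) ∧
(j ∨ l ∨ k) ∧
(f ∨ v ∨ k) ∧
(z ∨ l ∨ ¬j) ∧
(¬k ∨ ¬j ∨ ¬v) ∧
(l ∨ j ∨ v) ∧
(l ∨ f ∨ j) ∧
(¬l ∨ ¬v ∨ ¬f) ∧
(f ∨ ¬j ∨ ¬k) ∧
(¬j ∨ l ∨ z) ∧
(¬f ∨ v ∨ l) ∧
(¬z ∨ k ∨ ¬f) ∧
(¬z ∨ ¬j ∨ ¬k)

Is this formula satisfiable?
No

No, the formula is not satisfiable.

No assignment of truth values to the variables can make all 26 clauses true simultaneously.

The formula is UNSAT (unsatisfiable).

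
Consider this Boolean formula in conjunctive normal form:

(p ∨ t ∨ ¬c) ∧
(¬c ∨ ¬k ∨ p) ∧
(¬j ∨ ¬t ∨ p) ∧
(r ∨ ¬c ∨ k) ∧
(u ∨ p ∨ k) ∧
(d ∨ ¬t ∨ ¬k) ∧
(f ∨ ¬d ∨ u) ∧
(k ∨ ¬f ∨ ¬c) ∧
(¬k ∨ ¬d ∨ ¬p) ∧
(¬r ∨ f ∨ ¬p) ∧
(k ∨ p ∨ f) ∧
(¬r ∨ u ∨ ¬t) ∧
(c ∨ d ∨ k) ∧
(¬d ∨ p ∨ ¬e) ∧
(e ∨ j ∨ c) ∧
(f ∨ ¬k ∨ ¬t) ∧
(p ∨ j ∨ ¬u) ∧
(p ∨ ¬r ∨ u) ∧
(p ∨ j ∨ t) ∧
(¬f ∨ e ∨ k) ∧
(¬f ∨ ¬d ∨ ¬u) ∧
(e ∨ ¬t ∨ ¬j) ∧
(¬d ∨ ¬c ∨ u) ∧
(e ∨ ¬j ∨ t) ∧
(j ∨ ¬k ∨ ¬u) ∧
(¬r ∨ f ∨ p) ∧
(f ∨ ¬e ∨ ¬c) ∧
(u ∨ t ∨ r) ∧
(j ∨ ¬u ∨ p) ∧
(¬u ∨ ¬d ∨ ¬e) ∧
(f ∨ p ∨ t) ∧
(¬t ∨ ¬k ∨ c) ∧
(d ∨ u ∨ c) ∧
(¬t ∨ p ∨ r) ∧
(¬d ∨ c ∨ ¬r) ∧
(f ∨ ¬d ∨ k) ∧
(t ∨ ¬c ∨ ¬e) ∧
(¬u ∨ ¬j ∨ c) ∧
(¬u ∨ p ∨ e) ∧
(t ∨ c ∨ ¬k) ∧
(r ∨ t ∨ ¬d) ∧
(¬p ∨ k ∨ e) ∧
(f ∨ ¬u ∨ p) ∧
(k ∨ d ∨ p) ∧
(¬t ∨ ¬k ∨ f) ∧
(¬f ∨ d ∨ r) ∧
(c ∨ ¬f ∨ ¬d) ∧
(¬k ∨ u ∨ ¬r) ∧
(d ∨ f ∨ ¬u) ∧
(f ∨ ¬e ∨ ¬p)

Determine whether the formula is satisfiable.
No

No, the formula is not satisfiable.

No assignment of truth values to the variables can make all 50 clauses true simultaneously.

The formula is UNSAT (unsatisfiable).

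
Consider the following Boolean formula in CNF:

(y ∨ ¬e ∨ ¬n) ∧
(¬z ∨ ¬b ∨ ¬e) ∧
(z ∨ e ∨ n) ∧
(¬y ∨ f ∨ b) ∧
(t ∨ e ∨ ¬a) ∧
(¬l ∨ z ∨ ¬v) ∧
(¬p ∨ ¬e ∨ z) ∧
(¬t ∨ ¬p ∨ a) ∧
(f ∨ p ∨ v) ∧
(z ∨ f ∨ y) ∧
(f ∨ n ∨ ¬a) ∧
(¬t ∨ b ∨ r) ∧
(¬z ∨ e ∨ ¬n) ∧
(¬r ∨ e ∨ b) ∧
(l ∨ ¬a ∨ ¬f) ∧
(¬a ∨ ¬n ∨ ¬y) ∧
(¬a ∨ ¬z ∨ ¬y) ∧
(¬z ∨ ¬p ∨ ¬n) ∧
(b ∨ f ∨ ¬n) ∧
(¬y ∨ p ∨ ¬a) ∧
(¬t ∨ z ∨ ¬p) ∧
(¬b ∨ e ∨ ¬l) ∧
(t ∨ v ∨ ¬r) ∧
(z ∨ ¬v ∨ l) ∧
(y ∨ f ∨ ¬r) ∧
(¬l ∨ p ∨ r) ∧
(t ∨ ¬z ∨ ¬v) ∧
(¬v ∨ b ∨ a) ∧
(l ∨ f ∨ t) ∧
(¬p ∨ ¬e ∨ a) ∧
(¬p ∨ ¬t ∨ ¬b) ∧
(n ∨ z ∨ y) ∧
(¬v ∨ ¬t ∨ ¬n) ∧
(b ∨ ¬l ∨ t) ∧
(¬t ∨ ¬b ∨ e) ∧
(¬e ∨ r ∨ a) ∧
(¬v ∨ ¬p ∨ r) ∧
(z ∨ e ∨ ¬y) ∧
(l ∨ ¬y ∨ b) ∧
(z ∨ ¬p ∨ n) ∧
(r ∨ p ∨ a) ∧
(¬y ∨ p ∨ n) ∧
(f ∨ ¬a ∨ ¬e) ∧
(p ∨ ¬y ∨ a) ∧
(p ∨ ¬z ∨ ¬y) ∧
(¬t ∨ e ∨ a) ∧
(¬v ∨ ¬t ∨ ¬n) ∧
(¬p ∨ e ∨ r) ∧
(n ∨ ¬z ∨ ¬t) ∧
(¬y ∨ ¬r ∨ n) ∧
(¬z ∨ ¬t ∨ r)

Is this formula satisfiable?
No

No, the formula is not satisfiable.

No assignment of truth values to the variables can make all 51 clauses true simultaneously.

The formula is UNSAT (unsatisfiable).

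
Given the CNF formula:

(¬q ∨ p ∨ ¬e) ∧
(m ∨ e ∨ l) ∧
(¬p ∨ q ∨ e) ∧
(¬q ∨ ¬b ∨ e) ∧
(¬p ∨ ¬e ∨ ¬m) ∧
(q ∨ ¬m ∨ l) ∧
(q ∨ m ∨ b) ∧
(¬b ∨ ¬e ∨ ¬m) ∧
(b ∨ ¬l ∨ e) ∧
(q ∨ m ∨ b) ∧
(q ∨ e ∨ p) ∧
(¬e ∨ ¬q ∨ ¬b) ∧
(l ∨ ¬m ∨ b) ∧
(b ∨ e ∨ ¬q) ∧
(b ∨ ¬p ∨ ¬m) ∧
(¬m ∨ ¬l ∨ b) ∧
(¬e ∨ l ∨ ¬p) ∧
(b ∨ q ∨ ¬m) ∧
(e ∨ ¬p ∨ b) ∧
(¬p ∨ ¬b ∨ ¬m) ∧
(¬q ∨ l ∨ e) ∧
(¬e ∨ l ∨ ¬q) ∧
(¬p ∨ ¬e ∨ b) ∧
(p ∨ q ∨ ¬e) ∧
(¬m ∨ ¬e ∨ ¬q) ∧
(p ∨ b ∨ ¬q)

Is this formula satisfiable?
Yes

Yes, the formula is satisfiable.

One satisfying assignment is: p=True, q=False, l=True, e=True, b=True, m=False

Verification: With this assignment, all 26 clauses evaluate to true.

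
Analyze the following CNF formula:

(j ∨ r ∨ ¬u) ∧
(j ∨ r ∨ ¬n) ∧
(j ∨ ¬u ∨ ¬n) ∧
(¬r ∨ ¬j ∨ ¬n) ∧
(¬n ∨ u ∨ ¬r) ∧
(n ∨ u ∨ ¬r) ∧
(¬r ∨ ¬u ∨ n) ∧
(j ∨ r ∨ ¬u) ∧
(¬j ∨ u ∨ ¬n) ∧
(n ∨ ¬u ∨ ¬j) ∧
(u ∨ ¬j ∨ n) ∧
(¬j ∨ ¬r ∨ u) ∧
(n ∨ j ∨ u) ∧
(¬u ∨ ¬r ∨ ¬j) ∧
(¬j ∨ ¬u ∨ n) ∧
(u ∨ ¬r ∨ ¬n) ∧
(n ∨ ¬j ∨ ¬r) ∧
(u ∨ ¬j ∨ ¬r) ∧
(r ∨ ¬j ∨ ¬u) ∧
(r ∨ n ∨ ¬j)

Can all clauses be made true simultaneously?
No

No, the formula is not satisfiable.

No assignment of truth values to the variables can make all 20 clauses true simultaneously.

The formula is UNSAT (unsatisfiable).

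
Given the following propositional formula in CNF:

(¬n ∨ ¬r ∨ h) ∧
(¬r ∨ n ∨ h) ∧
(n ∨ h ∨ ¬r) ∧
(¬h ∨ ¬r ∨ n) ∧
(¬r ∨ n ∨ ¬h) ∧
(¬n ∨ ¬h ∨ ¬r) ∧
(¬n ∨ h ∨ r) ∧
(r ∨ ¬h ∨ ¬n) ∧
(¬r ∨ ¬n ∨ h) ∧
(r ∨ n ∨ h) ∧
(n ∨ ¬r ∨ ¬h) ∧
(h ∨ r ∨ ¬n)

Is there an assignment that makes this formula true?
Yes

Yes, the formula is satisfiable.

One satisfying assignment is: h=True, n=False, r=False

Verification: With this assignment, all 12 clauses evaluate to true.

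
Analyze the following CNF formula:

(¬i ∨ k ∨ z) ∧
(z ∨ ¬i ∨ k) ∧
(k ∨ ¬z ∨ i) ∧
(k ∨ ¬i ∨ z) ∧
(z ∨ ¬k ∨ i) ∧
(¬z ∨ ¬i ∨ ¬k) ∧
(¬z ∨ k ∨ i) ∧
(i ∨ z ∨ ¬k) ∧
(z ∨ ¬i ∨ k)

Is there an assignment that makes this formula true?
Yes

Yes, the formula is satisfiable.

One satisfying assignment is: k=False, i=False, z=False

Verification: With this assignment, all 9 clauses evaluate to true.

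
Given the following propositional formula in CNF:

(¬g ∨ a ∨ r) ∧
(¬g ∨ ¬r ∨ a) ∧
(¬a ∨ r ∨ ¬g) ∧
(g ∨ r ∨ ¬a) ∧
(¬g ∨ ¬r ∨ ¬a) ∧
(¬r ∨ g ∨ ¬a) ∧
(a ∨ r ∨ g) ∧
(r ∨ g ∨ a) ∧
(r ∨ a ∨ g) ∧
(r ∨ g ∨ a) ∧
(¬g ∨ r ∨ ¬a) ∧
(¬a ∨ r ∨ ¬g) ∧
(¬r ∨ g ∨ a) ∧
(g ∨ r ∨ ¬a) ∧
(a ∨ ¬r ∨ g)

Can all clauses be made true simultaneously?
No

No, the formula is not satisfiable.

No assignment of truth values to the variables can make all 15 clauses true simultaneously.

The formula is UNSAT (unsatisfiable).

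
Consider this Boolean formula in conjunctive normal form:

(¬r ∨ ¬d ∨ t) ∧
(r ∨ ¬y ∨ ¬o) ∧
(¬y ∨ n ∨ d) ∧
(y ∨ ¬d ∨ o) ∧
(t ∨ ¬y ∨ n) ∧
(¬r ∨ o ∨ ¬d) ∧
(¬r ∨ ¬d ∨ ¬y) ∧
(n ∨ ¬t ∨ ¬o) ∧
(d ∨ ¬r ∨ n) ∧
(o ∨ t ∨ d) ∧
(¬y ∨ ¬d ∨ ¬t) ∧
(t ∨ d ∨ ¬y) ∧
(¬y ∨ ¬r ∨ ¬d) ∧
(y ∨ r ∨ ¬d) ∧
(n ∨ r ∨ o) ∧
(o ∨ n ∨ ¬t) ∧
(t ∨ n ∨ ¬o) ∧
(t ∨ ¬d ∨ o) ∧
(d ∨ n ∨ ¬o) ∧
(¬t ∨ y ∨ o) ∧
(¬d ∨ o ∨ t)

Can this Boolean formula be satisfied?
Yes

Yes, the formula is satisfiable.

One satisfying assignment is: o=True, y=False, d=False, n=True, t=False, r=False

Verification: With this assignment, all 21 clauses evaluate to true.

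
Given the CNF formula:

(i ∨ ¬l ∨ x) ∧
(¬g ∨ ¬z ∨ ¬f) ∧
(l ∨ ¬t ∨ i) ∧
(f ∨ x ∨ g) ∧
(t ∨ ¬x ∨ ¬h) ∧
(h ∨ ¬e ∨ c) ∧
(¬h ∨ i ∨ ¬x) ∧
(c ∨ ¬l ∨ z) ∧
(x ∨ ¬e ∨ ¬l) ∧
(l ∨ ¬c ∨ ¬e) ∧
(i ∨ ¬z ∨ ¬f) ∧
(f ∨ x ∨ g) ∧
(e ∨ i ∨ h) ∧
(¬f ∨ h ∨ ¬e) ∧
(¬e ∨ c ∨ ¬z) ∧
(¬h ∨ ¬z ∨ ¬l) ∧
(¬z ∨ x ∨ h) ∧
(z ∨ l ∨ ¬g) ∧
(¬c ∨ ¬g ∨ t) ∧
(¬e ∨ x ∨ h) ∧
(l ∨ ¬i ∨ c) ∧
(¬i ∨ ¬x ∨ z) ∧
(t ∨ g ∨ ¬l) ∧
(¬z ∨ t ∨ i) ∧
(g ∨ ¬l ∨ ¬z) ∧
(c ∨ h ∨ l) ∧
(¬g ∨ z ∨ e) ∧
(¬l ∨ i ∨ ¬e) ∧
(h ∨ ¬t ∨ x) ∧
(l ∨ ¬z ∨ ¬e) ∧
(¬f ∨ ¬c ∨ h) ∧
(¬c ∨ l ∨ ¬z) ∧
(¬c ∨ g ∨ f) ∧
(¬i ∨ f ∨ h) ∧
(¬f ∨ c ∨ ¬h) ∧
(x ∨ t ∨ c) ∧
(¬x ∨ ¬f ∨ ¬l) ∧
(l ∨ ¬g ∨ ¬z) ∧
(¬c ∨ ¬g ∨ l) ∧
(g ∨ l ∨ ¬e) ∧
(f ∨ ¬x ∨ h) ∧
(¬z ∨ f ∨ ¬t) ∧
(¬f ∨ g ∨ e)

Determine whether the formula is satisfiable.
No

No, the formula is not satisfiable.

No assignment of truth values to the variables can make all 43 clauses true simultaneously.

The formula is UNSAT (unsatisfiable).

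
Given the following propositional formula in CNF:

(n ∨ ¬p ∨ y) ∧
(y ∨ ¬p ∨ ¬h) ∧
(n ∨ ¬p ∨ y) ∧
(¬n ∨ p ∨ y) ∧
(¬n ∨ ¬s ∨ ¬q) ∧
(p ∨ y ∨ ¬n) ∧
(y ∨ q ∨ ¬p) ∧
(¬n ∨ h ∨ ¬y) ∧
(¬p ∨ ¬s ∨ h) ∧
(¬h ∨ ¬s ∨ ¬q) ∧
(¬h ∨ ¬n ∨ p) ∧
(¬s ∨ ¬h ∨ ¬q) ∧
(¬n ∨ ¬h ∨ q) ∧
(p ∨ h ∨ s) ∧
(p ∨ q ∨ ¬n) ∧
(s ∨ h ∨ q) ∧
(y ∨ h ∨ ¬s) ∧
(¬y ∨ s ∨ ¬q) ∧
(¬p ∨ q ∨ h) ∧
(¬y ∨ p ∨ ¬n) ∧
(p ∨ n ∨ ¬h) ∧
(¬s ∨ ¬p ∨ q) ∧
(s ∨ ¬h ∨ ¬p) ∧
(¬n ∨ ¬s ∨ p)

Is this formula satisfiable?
Yes

Yes, the formula is satisfiable.

One satisfying assignment is: p=True, h=False, n=True, q=True, y=False, s=False

Verification: With this assignment, all 24 clauses evaluate to true.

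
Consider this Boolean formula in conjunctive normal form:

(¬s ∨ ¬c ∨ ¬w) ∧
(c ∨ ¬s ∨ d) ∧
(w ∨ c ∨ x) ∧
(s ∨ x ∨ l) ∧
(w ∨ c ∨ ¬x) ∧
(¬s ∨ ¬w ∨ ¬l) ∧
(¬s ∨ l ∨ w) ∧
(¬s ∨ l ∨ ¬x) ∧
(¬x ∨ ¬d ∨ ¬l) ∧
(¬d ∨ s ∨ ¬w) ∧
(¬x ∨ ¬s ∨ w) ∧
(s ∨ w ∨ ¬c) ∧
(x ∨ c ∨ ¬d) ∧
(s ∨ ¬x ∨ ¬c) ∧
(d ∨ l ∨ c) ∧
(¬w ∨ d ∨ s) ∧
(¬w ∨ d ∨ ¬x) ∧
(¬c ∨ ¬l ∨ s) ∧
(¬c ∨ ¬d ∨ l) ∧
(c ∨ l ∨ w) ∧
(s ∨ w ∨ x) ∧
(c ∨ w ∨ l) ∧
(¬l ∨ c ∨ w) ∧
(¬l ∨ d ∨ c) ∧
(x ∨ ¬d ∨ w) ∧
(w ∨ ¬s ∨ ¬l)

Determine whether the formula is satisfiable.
No

No, the formula is not satisfiable.

No assignment of truth values to the variables can make all 26 clauses true simultaneously.

The formula is UNSAT (unsatisfiable).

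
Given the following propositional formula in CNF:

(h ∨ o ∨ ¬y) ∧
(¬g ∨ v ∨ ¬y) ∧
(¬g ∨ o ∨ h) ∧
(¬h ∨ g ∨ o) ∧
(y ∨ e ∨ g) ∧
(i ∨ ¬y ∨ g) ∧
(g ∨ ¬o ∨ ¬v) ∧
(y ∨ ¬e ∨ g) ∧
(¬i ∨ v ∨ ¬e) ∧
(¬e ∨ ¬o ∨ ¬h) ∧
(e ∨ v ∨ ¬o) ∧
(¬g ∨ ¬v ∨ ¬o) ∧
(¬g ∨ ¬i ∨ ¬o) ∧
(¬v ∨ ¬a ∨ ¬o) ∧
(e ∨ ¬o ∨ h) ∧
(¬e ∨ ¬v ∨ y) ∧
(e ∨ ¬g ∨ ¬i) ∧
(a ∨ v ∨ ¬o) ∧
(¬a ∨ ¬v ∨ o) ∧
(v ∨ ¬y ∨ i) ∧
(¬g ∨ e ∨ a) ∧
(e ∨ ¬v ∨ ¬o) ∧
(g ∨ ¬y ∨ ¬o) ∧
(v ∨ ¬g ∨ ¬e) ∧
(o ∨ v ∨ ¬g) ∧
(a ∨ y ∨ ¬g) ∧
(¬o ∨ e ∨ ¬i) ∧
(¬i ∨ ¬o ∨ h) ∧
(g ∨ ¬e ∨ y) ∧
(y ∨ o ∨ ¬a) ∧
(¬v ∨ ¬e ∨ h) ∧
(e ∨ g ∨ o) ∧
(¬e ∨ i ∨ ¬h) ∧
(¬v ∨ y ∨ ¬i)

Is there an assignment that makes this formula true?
Yes

Yes, the formula is satisfiable.

One satisfying assignment is: i=True, o=False, y=True, v=True, a=False, e=True, h=True, g=True

Verification: With this assignment, all 34 clauses evaluate to true.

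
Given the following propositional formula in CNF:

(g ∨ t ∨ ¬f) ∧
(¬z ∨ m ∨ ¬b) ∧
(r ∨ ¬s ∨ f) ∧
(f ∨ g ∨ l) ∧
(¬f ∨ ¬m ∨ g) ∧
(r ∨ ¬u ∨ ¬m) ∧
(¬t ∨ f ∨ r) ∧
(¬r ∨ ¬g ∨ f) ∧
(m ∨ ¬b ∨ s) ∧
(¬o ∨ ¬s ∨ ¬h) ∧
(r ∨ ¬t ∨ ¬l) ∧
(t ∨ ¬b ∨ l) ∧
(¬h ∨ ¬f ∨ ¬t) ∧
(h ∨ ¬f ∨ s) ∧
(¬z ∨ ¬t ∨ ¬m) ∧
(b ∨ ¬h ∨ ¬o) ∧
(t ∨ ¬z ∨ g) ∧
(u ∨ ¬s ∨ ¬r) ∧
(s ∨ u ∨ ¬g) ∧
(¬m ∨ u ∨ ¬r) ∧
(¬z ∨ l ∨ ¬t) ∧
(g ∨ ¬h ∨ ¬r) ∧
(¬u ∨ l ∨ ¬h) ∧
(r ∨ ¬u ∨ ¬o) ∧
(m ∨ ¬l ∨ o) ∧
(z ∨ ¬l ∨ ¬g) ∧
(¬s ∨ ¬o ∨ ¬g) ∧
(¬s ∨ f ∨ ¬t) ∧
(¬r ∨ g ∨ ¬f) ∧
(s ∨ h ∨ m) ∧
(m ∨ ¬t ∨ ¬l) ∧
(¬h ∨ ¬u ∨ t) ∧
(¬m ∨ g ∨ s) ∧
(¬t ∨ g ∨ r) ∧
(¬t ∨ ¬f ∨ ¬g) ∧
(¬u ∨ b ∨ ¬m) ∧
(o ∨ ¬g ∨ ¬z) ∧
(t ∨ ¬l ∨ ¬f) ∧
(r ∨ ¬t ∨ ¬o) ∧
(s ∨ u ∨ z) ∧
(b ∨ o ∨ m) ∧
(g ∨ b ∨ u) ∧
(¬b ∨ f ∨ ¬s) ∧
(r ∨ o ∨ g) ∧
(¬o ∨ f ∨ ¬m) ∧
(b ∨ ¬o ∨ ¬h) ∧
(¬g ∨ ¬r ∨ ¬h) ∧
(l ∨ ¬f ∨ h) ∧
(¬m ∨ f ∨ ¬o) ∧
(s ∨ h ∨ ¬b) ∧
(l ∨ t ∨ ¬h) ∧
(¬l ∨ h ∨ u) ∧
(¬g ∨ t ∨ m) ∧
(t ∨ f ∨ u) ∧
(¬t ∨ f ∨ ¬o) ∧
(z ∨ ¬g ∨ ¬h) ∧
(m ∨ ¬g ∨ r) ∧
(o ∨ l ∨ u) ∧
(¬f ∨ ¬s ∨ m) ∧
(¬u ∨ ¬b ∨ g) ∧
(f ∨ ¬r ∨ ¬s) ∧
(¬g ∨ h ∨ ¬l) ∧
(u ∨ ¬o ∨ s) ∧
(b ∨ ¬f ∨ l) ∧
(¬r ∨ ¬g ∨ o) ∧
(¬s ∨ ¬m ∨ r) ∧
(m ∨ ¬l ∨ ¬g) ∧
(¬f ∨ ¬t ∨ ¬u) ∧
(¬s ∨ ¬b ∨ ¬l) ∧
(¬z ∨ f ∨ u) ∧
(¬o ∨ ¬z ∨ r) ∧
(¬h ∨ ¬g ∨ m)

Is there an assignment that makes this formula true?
No

No, the formula is not satisfiable.

No assignment of truth values to the variables can make all 72 clauses true simultaneously.

The formula is UNSAT (unsatisfiable).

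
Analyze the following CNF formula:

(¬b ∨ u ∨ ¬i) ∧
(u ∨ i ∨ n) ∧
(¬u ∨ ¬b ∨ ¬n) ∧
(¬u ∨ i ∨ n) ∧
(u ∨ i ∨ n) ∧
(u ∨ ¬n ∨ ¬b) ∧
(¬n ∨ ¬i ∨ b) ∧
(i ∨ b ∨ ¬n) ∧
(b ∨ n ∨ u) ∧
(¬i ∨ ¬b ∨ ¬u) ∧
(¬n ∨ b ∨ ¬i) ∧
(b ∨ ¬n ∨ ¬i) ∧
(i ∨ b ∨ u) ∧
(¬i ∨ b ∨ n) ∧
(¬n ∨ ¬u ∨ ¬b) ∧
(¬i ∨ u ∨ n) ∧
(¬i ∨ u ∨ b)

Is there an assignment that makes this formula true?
No

No, the formula is not satisfiable.

No assignment of truth values to the variables can make all 17 clauses true simultaneously.

The formula is UNSAT (unsatisfiable).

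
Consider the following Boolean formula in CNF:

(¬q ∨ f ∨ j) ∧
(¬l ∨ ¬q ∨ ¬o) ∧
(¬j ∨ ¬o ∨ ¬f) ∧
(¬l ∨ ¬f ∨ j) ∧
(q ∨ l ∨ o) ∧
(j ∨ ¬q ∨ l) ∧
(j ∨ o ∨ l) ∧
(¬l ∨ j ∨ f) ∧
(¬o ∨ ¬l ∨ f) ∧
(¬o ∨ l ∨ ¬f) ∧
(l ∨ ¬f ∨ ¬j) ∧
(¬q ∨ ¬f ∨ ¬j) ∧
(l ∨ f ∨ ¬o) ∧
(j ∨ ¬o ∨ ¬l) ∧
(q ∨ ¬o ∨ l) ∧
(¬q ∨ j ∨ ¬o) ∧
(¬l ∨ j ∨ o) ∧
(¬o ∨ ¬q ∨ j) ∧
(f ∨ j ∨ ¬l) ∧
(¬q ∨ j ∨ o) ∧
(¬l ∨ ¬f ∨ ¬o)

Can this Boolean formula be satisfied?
Yes

Yes, the formula is satisfiable.

One satisfying assignment is: f=False, o=False, j=True, l=True, q=False

Verification: With this assignment, all 21 clauses evaluate to true.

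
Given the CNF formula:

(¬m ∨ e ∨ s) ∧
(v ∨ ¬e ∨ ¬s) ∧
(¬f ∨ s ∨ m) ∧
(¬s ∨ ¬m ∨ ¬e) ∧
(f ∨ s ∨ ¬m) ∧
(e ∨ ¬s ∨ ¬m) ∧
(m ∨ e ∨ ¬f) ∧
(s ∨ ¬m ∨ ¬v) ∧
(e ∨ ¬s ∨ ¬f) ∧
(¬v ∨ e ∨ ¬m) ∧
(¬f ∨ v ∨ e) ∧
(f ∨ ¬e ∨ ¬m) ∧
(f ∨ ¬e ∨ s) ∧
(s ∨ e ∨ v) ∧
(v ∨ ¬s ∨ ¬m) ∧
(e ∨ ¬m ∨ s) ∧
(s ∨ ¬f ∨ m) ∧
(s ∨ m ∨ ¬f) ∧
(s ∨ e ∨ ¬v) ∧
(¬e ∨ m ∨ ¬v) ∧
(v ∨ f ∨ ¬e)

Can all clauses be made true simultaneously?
Yes

Yes, the formula is satisfiable.

One satisfying assignment is: s=False, m=True, v=False, e=True, f=True

Verification: With this assignment, all 21 clauses evaluate to true.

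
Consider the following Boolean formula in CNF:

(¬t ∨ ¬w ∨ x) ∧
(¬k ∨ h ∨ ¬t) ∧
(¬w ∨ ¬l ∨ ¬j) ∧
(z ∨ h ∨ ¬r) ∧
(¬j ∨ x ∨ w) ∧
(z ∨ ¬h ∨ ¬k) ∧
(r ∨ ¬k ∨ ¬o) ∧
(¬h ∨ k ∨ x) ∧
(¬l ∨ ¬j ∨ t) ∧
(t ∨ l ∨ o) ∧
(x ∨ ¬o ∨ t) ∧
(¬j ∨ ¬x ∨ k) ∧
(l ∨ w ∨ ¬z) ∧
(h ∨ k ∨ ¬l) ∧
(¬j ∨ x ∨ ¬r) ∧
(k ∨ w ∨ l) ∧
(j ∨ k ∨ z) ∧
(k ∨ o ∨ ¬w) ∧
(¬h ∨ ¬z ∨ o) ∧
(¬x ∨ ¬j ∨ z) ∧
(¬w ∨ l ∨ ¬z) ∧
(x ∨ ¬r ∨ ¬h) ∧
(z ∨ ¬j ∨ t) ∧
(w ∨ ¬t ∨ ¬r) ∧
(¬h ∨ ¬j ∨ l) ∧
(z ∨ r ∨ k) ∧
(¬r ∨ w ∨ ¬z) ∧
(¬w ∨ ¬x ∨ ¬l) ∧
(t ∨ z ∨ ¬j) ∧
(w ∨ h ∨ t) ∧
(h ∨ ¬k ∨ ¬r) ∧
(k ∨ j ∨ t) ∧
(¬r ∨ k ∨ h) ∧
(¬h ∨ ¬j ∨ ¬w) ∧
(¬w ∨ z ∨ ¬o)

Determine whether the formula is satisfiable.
Yes

Yes, the formula is satisfiable.

One satisfying assignment is: t=False, z=False, j=False, h=False, x=False, o=False, l=True, k=True, w=True, r=False

Verification: With this assignment, all 35 clauses evaluate to true.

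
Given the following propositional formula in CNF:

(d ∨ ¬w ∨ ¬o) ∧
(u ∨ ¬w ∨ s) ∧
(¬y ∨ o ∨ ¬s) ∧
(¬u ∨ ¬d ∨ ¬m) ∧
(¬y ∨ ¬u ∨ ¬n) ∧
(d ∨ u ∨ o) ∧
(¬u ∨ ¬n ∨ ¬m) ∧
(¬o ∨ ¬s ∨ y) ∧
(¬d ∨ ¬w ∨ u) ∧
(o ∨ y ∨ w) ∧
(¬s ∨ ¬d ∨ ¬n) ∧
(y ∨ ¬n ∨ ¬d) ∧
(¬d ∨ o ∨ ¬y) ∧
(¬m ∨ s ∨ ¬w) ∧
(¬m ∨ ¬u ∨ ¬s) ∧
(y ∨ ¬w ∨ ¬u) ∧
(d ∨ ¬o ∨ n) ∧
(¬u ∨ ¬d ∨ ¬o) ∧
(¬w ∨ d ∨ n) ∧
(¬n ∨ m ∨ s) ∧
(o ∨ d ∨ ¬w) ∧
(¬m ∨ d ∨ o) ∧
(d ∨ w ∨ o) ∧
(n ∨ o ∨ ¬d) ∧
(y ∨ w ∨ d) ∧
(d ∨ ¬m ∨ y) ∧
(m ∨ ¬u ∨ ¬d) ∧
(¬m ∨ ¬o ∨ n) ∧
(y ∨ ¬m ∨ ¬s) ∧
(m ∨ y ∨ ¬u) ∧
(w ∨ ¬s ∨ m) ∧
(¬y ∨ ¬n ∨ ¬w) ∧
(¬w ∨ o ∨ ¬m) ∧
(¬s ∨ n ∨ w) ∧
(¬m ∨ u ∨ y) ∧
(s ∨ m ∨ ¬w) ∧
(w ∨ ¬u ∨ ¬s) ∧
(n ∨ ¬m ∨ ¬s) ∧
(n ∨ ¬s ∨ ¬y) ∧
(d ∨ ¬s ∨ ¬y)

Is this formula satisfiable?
Yes

Yes, the formula is satisfiable.

One satisfying assignment is: d=True, s=False, u=False, m=False, o=True, n=False, w=False, y=False

Verification: With this assignment, all 40 clauses evaluate to true.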